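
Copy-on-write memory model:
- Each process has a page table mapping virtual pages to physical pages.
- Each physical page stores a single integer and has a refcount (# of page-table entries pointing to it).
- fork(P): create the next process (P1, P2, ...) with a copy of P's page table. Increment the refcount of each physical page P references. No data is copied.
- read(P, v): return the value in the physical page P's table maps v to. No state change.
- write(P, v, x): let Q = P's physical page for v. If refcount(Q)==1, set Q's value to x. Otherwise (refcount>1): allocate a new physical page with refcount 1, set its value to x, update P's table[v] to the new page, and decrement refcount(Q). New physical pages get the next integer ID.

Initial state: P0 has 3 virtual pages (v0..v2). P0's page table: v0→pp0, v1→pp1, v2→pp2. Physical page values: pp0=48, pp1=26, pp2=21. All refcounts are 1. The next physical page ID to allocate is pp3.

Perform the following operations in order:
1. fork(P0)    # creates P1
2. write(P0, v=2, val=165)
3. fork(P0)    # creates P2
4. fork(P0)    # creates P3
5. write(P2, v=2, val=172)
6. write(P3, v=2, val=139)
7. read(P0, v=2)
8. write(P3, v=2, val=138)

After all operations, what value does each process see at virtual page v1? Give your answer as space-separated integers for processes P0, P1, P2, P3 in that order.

Op 1: fork(P0) -> P1. 3 ppages; refcounts: pp0:2 pp1:2 pp2:2
Op 2: write(P0, v2, 165). refcount(pp2)=2>1 -> COPY to pp3. 4 ppages; refcounts: pp0:2 pp1:2 pp2:1 pp3:1
Op 3: fork(P0) -> P2. 4 ppages; refcounts: pp0:3 pp1:3 pp2:1 pp3:2
Op 4: fork(P0) -> P3. 4 ppages; refcounts: pp0:4 pp1:4 pp2:1 pp3:3
Op 5: write(P2, v2, 172). refcount(pp3)=3>1 -> COPY to pp4. 5 ppages; refcounts: pp0:4 pp1:4 pp2:1 pp3:2 pp4:1
Op 6: write(P3, v2, 139). refcount(pp3)=2>1 -> COPY to pp5. 6 ppages; refcounts: pp0:4 pp1:4 pp2:1 pp3:1 pp4:1 pp5:1
Op 7: read(P0, v2) -> 165. No state change.
Op 8: write(P3, v2, 138). refcount(pp5)=1 -> write in place. 6 ppages; refcounts: pp0:4 pp1:4 pp2:1 pp3:1 pp4:1 pp5:1
P0: v1 -> pp1 = 26
P1: v1 -> pp1 = 26
P2: v1 -> pp1 = 26
P3: v1 -> pp1 = 26

Answer: 26 26 26 26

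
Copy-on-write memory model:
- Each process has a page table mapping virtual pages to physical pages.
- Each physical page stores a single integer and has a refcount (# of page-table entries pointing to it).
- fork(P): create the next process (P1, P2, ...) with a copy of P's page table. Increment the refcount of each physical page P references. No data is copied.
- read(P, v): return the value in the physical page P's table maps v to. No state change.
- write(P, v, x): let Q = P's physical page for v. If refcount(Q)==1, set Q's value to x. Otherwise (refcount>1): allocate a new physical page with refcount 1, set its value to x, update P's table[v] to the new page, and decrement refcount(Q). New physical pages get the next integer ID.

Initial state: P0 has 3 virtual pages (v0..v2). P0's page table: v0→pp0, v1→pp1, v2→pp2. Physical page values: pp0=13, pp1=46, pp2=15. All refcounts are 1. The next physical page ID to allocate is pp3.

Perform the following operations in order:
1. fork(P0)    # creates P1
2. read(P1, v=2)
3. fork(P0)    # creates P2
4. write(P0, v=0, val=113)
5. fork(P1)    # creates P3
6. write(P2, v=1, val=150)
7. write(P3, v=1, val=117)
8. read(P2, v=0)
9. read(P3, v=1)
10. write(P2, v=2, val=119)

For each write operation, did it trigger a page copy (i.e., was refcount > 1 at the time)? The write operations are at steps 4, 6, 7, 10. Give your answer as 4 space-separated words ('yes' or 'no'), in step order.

Op 1: fork(P0) -> P1. 3 ppages; refcounts: pp0:2 pp1:2 pp2:2
Op 2: read(P1, v2) -> 15. No state change.
Op 3: fork(P0) -> P2. 3 ppages; refcounts: pp0:3 pp1:3 pp2:3
Op 4: write(P0, v0, 113). refcount(pp0)=3>1 -> COPY to pp3. 4 ppages; refcounts: pp0:2 pp1:3 pp2:3 pp3:1
Op 5: fork(P1) -> P3. 4 ppages; refcounts: pp0:3 pp1:4 pp2:4 pp3:1
Op 6: write(P2, v1, 150). refcount(pp1)=4>1 -> COPY to pp4. 5 ppages; refcounts: pp0:3 pp1:3 pp2:4 pp3:1 pp4:1
Op 7: write(P3, v1, 117). refcount(pp1)=3>1 -> COPY to pp5. 6 ppages; refcounts: pp0:3 pp1:2 pp2:4 pp3:1 pp4:1 pp5:1
Op 8: read(P2, v0) -> 13. No state change.
Op 9: read(P3, v1) -> 117. No state change.
Op 10: write(P2, v2, 119). refcount(pp2)=4>1 -> COPY to pp6. 7 ppages; refcounts: pp0:3 pp1:2 pp2:3 pp3:1 pp4:1 pp5:1 pp6:1

yes yes yes yes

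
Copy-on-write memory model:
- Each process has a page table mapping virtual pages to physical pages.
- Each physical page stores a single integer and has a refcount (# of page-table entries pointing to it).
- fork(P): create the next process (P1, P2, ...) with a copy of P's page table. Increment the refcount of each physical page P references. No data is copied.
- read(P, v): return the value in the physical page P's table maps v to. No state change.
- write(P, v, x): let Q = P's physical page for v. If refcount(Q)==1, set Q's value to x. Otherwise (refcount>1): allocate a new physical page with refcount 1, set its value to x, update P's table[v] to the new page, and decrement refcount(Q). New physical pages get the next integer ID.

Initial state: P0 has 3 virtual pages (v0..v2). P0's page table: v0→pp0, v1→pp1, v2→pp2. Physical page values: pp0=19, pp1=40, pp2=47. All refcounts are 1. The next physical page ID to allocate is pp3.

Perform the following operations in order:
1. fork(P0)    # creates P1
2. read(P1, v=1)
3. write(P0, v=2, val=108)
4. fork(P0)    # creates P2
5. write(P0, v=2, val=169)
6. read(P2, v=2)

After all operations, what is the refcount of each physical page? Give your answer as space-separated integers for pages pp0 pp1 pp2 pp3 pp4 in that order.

Answer: 3 3 1 1 1

Derivation:
Op 1: fork(P0) -> P1. 3 ppages; refcounts: pp0:2 pp1:2 pp2:2
Op 2: read(P1, v1) -> 40. No state change.
Op 3: write(P0, v2, 108). refcount(pp2)=2>1 -> COPY to pp3. 4 ppages; refcounts: pp0:2 pp1:2 pp2:1 pp3:1
Op 4: fork(P0) -> P2. 4 ppages; refcounts: pp0:3 pp1:3 pp2:1 pp3:2
Op 5: write(P0, v2, 169). refcount(pp3)=2>1 -> COPY to pp4. 5 ppages; refcounts: pp0:3 pp1:3 pp2:1 pp3:1 pp4:1
Op 6: read(P2, v2) -> 108. No state change.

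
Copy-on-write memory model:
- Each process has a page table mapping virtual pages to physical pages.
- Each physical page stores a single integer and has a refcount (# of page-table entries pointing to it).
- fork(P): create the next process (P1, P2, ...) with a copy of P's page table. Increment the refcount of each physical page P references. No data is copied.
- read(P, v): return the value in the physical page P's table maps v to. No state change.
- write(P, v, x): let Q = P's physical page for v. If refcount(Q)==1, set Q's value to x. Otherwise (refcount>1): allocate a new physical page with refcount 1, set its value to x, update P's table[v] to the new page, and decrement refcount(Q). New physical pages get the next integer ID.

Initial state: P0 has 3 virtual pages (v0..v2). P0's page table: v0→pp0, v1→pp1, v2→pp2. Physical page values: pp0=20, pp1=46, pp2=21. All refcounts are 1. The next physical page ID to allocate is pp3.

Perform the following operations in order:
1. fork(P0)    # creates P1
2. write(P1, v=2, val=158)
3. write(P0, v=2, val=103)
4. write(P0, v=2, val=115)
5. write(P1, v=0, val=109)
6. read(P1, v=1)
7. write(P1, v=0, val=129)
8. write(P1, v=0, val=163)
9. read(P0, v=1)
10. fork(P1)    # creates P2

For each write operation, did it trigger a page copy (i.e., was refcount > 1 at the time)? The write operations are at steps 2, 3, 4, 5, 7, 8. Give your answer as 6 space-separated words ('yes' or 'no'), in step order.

Op 1: fork(P0) -> P1. 3 ppages; refcounts: pp0:2 pp1:2 pp2:2
Op 2: write(P1, v2, 158). refcount(pp2)=2>1 -> COPY to pp3. 4 ppages; refcounts: pp0:2 pp1:2 pp2:1 pp3:1
Op 3: write(P0, v2, 103). refcount(pp2)=1 -> write in place. 4 ppages; refcounts: pp0:2 pp1:2 pp2:1 pp3:1
Op 4: write(P0, v2, 115). refcount(pp2)=1 -> write in place. 4 ppages; refcounts: pp0:2 pp1:2 pp2:1 pp3:1
Op 5: write(P1, v0, 109). refcount(pp0)=2>1 -> COPY to pp4. 5 ppages; refcounts: pp0:1 pp1:2 pp2:1 pp3:1 pp4:1
Op 6: read(P1, v1) -> 46. No state change.
Op 7: write(P1, v0, 129). refcount(pp4)=1 -> write in place. 5 ppages; refcounts: pp0:1 pp1:2 pp2:1 pp3:1 pp4:1
Op 8: write(P1, v0, 163). refcount(pp4)=1 -> write in place. 5 ppages; refcounts: pp0:1 pp1:2 pp2:1 pp3:1 pp4:1
Op 9: read(P0, v1) -> 46. No state change.
Op 10: fork(P1) -> P2. 5 ppages; refcounts: pp0:1 pp1:3 pp2:1 pp3:2 pp4:2

yes no no yes no no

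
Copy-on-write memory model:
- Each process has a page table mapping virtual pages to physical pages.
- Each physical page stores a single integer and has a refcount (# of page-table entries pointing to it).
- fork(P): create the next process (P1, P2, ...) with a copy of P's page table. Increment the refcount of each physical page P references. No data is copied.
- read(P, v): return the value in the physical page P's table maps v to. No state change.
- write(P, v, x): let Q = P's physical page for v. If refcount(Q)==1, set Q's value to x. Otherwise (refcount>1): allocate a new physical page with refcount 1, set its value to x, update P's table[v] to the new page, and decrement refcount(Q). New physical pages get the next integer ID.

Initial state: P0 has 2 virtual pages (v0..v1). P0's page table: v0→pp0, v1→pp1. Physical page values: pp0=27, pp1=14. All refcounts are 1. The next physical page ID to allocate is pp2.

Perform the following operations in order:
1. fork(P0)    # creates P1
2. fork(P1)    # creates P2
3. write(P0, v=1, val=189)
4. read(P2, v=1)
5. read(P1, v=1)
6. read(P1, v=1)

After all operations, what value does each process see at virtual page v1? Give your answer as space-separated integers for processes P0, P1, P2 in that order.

Answer: 189 14 14

Derivation:
Op 1: fork(P0) -> P1. 2 ppages; refcounts: pp0:2 pp1:2
Op 2: fork(P1) -> P2. 2 ppages; refcounts: pp0:3 pp1:3
Op 3: write(P0, v1, 189). refcount(pp1)=3>1 -> COPY to pp2. 3 ppages; refcounts: pp0:3 pp1:2 pp2:1
Op 4: read(P2, v1) -> 14. No state change.
Op 5: read(P1, v1) -> 14. No state change.
Op 6: read(P1, v1) -> 14. No state change.
P0: v1 -> pp2 = 189
P1: v1 -> pp1 = 14
P2: v1 -> pp1 = 14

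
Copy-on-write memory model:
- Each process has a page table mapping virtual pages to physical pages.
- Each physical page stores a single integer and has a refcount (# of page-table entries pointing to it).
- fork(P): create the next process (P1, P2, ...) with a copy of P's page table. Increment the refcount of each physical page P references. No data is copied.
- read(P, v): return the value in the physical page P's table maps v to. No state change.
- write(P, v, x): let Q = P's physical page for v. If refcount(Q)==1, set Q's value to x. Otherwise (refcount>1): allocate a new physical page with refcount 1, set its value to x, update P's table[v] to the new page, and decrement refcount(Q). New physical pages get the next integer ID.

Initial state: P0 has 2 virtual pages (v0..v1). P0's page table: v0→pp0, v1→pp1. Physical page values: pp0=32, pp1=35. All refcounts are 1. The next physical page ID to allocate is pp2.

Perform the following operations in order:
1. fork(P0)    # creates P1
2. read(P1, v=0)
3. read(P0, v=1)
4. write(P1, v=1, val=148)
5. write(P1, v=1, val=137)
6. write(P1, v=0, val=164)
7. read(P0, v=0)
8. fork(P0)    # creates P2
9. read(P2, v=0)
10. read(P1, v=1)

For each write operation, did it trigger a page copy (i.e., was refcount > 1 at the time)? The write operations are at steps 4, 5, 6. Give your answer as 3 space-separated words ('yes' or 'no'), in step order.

Op 1: fork(P0) -> P1. 2 ppages; refcounts: pp0:2 pp1:2
Op 2: read(P1, v0) -> 32. No state change.
Op 3: read(P0, v1) -> 35. No state change.
Op 4: write(P1, v1, 148). refcount(pp1)=2>1 -> COPY to pp2. 3 ppages; refcounts: pp0:2 pp1:1 pp2:1
Op 5: write(P1, v1, 137). refcount(pp2)=1 -> write in place. 3 ppages; refcounts: pp0:2 pp1:1 pp2:1
Op 6: write(P1, v0, 164). refcount(pp0)=2>1 -> COPY to pp3. 4 ppages; refcounts: pp0:1 pp1:1 pp2:1 pp3:1
Op 7: read(P0, v0) -> 32. No state change.
Op 8: fork(P0) -> P2. 4 ppages; refcounts: pp0:2 pp1:2 pp2:1 pp3:1
Op 9: read(P2, v0) -> 32. No state change.
Op 10: read(P1, v1) -> 137. No state change.

yes no yes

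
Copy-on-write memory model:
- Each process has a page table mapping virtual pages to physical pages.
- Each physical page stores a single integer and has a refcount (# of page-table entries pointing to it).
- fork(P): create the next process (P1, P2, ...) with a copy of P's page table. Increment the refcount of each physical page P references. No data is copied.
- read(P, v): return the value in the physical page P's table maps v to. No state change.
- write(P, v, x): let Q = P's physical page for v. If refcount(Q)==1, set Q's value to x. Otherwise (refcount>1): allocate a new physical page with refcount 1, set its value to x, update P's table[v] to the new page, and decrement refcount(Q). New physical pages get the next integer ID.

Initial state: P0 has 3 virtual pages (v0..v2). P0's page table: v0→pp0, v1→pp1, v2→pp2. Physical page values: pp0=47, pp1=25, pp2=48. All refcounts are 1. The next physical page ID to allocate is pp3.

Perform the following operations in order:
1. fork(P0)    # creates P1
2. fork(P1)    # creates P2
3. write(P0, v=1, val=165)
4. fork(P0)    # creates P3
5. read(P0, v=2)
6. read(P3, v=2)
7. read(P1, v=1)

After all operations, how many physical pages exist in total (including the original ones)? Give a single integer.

Op 1: fork(P0) -> P1. 3 ppages; refcounts: pp0:2 pp1:2 pp2:2
Op 2: fork(P1) -> P2. 3 ppages; refcounts: pp0:3 pp1:3 pp2:3
Op 3: write(P0, v1, 165). refcount(pp1)=3>1 -> COPY to pp3. 4 ppages; refcounts: pp0:3 pp1:2 pp2:3 pp3:1
Op 4: fork(P0) -> P3. 4 ppages; refcounts: pp0:4 pp1:2 pp2:4 pp3:2
Op 5: read(P0, v2) -> 48. No state change.
Op 6: read(P3, v2) -> 48. No state change.
Op 7: read(P1, v1) -> 25. No state change.

Answer: 4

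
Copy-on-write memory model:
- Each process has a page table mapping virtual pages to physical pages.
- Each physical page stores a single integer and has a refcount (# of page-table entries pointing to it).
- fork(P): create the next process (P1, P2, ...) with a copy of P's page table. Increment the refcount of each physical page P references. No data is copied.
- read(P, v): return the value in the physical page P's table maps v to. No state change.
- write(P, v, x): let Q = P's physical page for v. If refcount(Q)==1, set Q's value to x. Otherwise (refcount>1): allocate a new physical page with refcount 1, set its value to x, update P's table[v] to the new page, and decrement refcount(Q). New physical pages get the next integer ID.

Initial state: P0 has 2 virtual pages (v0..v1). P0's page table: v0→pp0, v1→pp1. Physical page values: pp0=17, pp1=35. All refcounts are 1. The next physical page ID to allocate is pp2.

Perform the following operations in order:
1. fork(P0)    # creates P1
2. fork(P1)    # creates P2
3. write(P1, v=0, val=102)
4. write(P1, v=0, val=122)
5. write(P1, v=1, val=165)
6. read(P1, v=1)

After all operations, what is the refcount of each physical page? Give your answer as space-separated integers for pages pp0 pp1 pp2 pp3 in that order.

Op 1: fork(P0) -> P1. 2 ppages; refcounts: pp0:2 pp1:2
Op 2: fork(P1) -> P2. 2 ppages; refcounts: pp0:3 pp1:3
Op 3: write(P1, v0, 102). refcount(pp0)=3>1 -> COPY to pp2. 3 ppages; refcounts: pp0:2 pp1:3 pp2:1
Op 4: write(P1, v0, 122). refcount(pp2)=1 -> write in place. 3 ppages; refcounts: pp0:2 pp1:3 pp2:1
Op 5: write(P1, v1, 165). refcount(pp1)=3>1 -> COPY to pp3. 4 ppages; refcounts: pp0:2 pp1:2 pp2:1 pp3:1
Op 6: read(P1, v1) -> 165. No state change.

Answer: 2 2 1 1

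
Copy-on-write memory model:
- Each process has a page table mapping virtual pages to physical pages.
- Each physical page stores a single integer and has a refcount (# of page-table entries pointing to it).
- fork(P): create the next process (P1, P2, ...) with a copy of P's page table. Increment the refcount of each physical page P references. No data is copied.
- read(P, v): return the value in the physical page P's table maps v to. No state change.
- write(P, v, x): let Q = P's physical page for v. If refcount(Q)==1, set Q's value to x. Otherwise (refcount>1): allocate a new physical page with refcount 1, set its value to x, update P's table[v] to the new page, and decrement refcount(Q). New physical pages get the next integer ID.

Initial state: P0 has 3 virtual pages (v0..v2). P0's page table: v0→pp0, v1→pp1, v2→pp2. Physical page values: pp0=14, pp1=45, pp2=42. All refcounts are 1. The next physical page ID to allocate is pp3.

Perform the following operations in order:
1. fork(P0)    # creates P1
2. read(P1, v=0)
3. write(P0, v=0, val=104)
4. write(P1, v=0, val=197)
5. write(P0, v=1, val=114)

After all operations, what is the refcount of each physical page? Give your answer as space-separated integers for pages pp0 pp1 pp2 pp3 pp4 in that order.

Op 1: fork(P0) -> P1. 3 ppages; refcounts: pp0:2 pp1:2 pp2:2
Op 2: read(P1, v0) -> 14. No state change.
Op 3: write(P0, v0, 104). refcount(pp0)=2>1 -> COPY to pp3. 4 ppages; refcounts: pp0:1 pp1:2 pp2:2 pp3:1
Op 4: write(P1, v0, 197). refcount(pp0)=1 -> write in place. 4 ppages; refcounts: pp0:1 pp1:2 pp2:2 pp3:1
Op 5: write(P0, v1, 114). refcount(pp1)=2>1 -> COPY to pp4. 5 ppages; refcounts: pp0:1 pp1:1 pp2:2 pp3:1 pp4:1

Answer: 1 1 2 1 1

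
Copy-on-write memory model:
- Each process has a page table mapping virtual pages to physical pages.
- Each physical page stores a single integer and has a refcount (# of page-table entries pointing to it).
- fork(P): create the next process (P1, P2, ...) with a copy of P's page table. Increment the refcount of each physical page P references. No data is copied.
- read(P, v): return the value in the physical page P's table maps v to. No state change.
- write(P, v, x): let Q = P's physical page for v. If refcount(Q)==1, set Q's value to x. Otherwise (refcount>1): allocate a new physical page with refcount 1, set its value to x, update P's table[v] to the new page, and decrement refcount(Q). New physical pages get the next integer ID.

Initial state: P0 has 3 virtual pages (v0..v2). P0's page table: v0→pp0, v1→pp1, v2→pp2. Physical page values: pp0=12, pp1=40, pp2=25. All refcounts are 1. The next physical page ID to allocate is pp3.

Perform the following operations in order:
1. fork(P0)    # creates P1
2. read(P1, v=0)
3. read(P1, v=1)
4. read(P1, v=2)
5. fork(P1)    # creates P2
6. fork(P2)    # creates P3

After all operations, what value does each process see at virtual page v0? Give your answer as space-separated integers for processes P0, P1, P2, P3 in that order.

Op 1: fork(P0) -> P1. 3 ppages; refcounts: pp0:2 pp1:2 pp2:2
Op 2: read(P1, v0) -> 12. No state change.
Op 3: read(P1, v1) -> 40. No state change.
Op 4: read(P1, v2) -> 25. No state change.
Op 5: fork(P1) -> P2. 3 ppages; refcounts: pp0:3 pp1:3 pp2:3
Op 6: fork(P2) -> P3. 3 ppages; refcounts: pp0:4 pp1:4 pp2:4
P0: v0 -> pp0 = 12
P1: v0 -> pp0 = 12
P2: v0 -> pp0 = 12
P3: v0 -> pp0 = 12

Answer: 12 12 12 12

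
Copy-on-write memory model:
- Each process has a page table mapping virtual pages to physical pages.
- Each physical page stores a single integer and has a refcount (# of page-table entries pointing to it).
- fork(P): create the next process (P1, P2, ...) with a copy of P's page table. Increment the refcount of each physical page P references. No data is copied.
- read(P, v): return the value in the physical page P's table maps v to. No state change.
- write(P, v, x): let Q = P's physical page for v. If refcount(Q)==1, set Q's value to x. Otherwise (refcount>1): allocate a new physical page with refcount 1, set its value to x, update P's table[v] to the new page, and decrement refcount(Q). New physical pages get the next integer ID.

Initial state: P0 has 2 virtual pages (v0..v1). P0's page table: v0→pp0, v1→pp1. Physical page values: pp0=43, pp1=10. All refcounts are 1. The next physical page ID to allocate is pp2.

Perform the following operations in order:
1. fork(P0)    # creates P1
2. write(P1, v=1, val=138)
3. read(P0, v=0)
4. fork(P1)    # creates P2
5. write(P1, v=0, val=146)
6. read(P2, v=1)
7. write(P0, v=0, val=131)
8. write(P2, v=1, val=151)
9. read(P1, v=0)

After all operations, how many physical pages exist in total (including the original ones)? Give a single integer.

Answer: 6

Derivation:
Op 1: fork(P0) -> P1. 2 ppages; refcounts: pp0:2 pp1:2
Op 2: write(P1, v1, 138). refcount(pp1)=2>1 -> COPY to pp2. 3 ppages; refcounts: pp0:2 pp1:1 pp2:1
Op 3: read(P0, v0) -> 43. No state change.
Op 4: fork(P1) -> P2. 3 ppages; refcounts: pp0:3 pp1:1 pp2:2
Op 5: write(P1, v0, 146). refcount(pp0)=3>1 -> COPY to pp3. 4 ppages; refcounts: pp0:2 pp1:1 pp2:2 pp3:1
Op 6: read(P2, v1) -> 138. No state change.
Op 7: write(P0, v0, 131). refcount(pp0)=2>1 -> COPY to pp4. 5 ppages; refcounts: pp0:1 pp1:1 pp2:2 pp3:1 pp4:1
Op 8: write(P2, v1, 151). refcount(pp2)=2>1 -> COPY to pp5. 6 ppages; refcounts: pp0:1 pp1:1 pp2:1 pp3:1 pp4:1 pp5:1
Op 9: read(P1, v0) -> 146. No state change.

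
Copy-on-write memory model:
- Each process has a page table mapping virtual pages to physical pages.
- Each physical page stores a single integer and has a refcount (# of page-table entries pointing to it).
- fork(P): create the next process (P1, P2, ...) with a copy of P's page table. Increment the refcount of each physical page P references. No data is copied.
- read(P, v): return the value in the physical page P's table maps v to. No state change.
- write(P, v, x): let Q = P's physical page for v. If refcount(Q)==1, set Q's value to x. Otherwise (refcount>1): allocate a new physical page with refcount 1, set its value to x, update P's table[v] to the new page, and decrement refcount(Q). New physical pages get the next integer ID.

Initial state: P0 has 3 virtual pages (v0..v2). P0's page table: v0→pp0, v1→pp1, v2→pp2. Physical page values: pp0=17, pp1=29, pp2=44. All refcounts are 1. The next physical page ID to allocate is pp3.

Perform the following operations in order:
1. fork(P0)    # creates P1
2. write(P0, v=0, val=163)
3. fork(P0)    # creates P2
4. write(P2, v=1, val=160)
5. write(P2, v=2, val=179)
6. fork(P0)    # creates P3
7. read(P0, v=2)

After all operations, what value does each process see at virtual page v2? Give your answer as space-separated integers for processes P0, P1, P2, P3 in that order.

Answer: 44 44 179 44

Derivation:
Op 1: fork(P0) -> P1. 3 ppages; refcounts: pp0:2 pp1:2 pp2:2
Op 2: write(P0, v0, 163). refcount(pp0)=2>1 -> COPY to pp3. 4 ppages; refcounts: pp0:1 pp1:2 pp2:2 pp3:1
Op 3: fork(P0) -> P2. 4 ppages; refcounts: pp0:1 pp1:3 pp2:3 pp3:2
Op 4: write(P2, v1, 160). refcount(pp1)=3>1 -> COPY to pp4. 5 ppages; refcounts: pp0:1 pp1:2 pp2:3 pp3:2 pp4:1
Op 5: write(P2, v2, 179). refcount(pp2)=3>1 -> COPY to pp5. 6 ppages; refcounts: pp0:1 pp1:2 pp2:2 pp3:2 pp4:1 pp5:1
Op 6: fork(P0) -> P3. 6 ppages; refcounts: pp0:1 pp1:3 pp2:3 pp3:3 pp4:1 pp5:1
Op 7: read(P0, v2) -> 44. No state change.
P0: v2 -> pp2 = 44
P1: v2 -> pp2 = 44
P2: v2 -> pp5 = 179
P3: v2 -> pp2 = 44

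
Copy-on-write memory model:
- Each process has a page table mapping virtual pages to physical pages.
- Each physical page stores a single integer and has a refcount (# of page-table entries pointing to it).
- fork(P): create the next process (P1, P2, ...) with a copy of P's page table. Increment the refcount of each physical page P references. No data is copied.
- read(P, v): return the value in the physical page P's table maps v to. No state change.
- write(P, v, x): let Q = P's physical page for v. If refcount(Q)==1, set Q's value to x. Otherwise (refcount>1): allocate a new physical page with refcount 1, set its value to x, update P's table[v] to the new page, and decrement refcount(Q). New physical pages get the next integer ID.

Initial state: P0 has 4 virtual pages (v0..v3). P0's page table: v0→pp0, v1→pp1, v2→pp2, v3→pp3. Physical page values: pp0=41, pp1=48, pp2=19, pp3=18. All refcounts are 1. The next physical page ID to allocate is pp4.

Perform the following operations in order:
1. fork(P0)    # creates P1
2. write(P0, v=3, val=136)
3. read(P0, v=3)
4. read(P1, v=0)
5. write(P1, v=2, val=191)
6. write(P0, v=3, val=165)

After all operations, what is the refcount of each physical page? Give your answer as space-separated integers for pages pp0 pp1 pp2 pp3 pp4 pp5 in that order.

Op 1: fork(P0) -> P1. 4 ppages; refcounts: pp0:2 pp1:2 pp2:2 pp3:2
Op 2: write(P0, v3, 136). refcount(pp3)=2>1 -> COPY to pp4. 5 ppages; refcounts: pp0:2 pp1:2 pp2:2 pp3:1 pp4:1
Op 3: read(P0, v3) -> 136. No state change.
Op 4: read(P1, v0) -> 41. No state change.
Op 5: write(P1, v2, 191). refcount(pp2)=2>1 -> COPY to pp5. 6 ppages; refcounts: pp0:2 pp1:2 pp2:1 pp3:1 pp4:1 pp5:1
Op 6: write(P0, v3, 165). refcount(pp4)=1 -> write in place. 6 ppages; refcounts: pp0:2 pp1:2 pp2:1 pp3:1 pp4:1 pp5:1

Answer: 2 2 1 1 1 1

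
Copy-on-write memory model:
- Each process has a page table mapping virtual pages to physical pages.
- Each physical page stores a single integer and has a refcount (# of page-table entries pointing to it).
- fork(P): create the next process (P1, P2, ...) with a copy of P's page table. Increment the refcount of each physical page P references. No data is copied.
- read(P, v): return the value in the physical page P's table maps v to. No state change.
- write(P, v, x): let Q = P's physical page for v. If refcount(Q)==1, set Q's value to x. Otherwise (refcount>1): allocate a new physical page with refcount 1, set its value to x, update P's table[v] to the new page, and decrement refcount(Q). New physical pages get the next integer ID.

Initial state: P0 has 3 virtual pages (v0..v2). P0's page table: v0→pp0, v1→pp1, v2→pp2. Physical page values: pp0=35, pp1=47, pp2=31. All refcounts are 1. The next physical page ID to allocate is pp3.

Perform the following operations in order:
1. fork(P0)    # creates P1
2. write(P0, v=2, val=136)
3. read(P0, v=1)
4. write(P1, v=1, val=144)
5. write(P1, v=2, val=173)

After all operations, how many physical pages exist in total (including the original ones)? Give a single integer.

Answer: 5

Derivation:
Op 1: fork(P0) -> P1. 3 ppages; refcounts: pp0:2 pp1:2 pp2:2
Op 2: write(P0, v2, 136). refcount(pp2)=2>1 -> COPY to pp3. 4 ppages; refcounts: pp0:2 pp1:2 pp2:1 pp3:1
Op 3: read(P0, v1) -> 47. No state change.
Op 4: write(P1, v1, 144). refcount(pp1)=2>1 -> COPY to pp4. 5 ppages; refcounts: pp0:2 pp1:1 pp2:1 pp3:1 pp4:1
Op 5: write(P1, v2, 173). refcount(pp2)=1 -> write in place. 5 ppages; refcounts: pp0:2 pp1:1 pp2:1 pp3:1 pp4:1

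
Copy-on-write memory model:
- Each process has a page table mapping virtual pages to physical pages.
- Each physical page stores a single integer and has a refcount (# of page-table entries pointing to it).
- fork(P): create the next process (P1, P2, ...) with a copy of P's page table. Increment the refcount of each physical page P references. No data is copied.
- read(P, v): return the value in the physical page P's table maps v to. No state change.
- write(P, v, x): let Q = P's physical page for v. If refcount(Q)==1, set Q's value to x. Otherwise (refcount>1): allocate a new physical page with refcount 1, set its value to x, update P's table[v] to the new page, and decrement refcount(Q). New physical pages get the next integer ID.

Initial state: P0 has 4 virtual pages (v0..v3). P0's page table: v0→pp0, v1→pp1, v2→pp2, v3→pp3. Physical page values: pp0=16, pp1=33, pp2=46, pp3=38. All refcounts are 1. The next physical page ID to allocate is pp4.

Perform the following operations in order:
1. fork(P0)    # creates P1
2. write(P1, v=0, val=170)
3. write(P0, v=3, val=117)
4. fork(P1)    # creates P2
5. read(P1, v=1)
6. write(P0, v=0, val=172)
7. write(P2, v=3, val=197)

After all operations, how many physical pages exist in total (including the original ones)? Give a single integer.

Op 1: fork(P0) -> P1. 4 ppages; refcounts: pp0:2 pp1:2 pp2:2 pp3:2
Op 2: write(P1, v0, 170). refcount(pp0)=2>1 -> COPY to pp4. 5 ppages; refcounts: pp0:1 pp1:2 pp2:2 pp3:2 pp4:1
Op 3: write(P0, v3, 117). refcount(pp3)=2>1 -> COPY to pp5. 6 ppages; refcounts: pp0:1 pp1:2 pp2:2 pp3:1 pp4:1 pp5:1
Op 4: fork(P1) -> P2. 6 ppages; refcounts: pp0:1 pp1:3 pp2:3 pp3:2 pp4:2 pp5:1
Op 5: read(P1, v1) -> 33. No state change.
Op 6: write(P0, v0, 172). refcount(pp0)=1 -> write in place. 6 ppages; refcounts: pp0:1 pp1:3 pp2:3 pp3:2 pp4:2 pp5:1
Op 7: write(P2, v3, 197). refcount(pp3)=2>1 -> COPY to pp6. 7 ppages; refcounts: pp0:1 pp1:3 pp2:3 pp3:1 pp4:2 pp5:1 pp6:1

Answer: 7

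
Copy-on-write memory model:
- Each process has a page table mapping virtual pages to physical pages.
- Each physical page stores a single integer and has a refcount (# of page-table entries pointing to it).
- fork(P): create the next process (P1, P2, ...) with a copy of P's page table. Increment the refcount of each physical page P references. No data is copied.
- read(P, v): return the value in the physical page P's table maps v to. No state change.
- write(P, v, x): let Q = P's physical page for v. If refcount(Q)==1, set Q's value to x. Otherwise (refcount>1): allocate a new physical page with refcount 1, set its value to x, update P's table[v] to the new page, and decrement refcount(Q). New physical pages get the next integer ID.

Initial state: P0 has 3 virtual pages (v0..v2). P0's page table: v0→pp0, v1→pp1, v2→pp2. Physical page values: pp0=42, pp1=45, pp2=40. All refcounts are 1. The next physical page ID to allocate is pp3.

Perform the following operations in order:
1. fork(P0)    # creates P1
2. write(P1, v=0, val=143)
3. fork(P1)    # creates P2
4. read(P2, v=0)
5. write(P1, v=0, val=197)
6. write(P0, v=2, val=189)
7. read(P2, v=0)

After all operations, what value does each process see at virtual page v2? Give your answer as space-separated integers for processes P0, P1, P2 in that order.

Answer: 189 40 40

Derivation:
Op 1: fork(P0) -> P1. 3 ppages; refcounts: pp0:2 pp1:2 pp2:2
Op 2: write(P1, v0, 143). refcount(pp0)=2>1 -> COPY to pp3. 4 ppages; refcounts: pp0:1 pp1:2 pp2:2 pp3:1
Op 3: fork(P1) -> P2. 4 ppages; refcounts: pp0:1 pp1:3 pp2:3 pp3:2
Op 4: read(P2, v0) -> 143. No state change.
Op 5: write(P1, v0, 197). refcount(pp3)=2>1 -> COPY to pp4. 5 ppages; refcounts: pp0:1 pp1:3 pp2:3 pp3:1 pp4:1
Op 6: write(P0, v2, 189). refcount(pp2)=3>1 -> COPY to pp5. 6 ppages; refcounts: pp0:1 pp1:3 pp2:2 pp3:1 pp4:1 pp5:1
Op 7: read(P2, v0) -> 143. No state change.
P0: v2 -> pp5 = 189
P1: v2 -> pp2 = 40
P2: v2 -> pp2 = 40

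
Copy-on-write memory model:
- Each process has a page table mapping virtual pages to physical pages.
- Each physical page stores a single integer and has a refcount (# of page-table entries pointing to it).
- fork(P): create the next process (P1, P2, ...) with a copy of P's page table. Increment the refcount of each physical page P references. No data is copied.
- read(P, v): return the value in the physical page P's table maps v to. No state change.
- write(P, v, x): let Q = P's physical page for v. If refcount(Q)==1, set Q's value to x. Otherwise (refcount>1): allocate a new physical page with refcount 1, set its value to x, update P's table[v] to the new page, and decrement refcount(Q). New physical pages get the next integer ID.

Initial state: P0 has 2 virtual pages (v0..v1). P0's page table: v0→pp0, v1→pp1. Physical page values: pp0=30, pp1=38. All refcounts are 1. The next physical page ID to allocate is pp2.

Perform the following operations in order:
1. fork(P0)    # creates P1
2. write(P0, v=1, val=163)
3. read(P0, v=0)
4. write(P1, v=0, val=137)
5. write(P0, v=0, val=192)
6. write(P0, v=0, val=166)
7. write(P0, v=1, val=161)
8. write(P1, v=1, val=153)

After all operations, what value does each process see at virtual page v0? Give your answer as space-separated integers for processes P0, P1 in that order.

Answer: 166 137

Derivation:
Op 1: fork(P0) -> P1. 2 ppages; refcounts: pp0:2 pp1:2
Op 2: write(P0, v1, 163). refcount(pp1)=2>1 -> COPY to pp2. 3 ppages; refcounts: pp0:2 pp1:1 pp2:1
Op 3: read(P0, v0) -> 30. No state change.
Op 4: write(P1, v0, 137). refcount(pp0)=2>1 -> COPY to pp3. 4 ppages; refcounts: pp0:1 pp1:1 pp2:1 pp3:1
Op 5: write(P0, v0, 192). refcount(pp0)=1 -> write in place. 4 ppages; refcounts: pp0:1 pp1:1 pp2:1 pp3:1
Op 6: write(P0, v0, 166). refcount(pp0)=1 -> write in place. 4 ppages; refcounts: pp0:1 pp1:1 pp2:1 pp3:1
Op 7: write(P0, v1, 161). refcount(pp2)=1 -> write in place. 4 ppages; refcounts: pp0:1 pp1:1 pp2:1 pp3:1
Op 8: write(P1, v1, 153). refcount(pp1)=1 -> write in place. 4 ppages; refcounts: pp0:1 pp1:1 pp2:1 pp3:1
P0: v0 -> pp0 = 166
P1: v0 -> pp3 = 137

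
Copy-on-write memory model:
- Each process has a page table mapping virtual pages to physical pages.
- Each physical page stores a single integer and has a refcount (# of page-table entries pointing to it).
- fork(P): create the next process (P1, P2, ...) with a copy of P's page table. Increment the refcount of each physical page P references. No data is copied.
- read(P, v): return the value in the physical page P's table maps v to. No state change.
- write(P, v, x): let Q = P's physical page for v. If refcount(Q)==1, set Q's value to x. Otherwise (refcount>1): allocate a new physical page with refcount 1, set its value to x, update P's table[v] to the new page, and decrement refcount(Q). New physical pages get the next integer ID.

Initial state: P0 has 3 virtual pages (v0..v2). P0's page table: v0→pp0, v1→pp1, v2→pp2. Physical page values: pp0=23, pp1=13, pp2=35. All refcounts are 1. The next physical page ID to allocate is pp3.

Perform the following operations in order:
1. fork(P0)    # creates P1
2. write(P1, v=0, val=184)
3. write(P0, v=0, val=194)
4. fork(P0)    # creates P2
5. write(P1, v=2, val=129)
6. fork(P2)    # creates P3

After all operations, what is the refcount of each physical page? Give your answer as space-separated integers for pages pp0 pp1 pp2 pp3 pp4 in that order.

Op 1: fork(P0) -> P1. 3 ppages; refcounts: pp0:2 pp1:2 pp2:2
Op 2: write(P1, v0, 184). refcount(pp0)=2>1 -> COPY to pp3. 4 ppages; refcounts: pp0:1 pp1:2 pp2:2 pp3:1
Op 3: write(P0, v0, 194). refcount(pp0)=1 -> write in place. 4 ppages; refcounts: pp0:1 pp1:2 pp2:2 pp3:1
Op 4: fork(P0) -> P2. 4 ppages; refcounts: pp0:2 pp1:3 pp2:3 pp3:1
Op 5: write(P1, v2, 129). refcount(pp2)=3>1 -> COPY to pp4. 5 ppages; refcounts: pp0:2 pp1:3 pp2:2 pp3:1 pp4:1
Op 6: fork(P2) -> P3. 5 ppages; refcounts: pp0:3 pp1:4 pp2:3 pp3:1 pp4:1

Answer: 3 4 3 1 1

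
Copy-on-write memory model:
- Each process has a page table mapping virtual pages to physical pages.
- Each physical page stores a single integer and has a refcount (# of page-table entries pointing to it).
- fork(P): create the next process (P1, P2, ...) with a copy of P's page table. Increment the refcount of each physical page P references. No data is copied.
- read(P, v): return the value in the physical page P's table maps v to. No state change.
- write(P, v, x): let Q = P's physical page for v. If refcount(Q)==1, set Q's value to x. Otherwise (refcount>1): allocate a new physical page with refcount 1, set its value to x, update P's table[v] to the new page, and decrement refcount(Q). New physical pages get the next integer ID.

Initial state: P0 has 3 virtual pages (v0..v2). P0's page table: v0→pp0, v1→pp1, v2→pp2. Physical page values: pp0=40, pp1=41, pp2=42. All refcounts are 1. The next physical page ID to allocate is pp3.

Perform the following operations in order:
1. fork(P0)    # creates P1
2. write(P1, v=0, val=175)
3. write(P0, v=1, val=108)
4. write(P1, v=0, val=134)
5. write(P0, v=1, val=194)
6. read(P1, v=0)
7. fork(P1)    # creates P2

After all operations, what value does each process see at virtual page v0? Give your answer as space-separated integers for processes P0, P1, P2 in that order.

Answer: 40 134 134

Derivation:
Op 1: fork(P0) -> P1. 3 ppages; refcounts: pp0:2 pp1:2 pp2:2
Op 2: write(P1, v0, 175). refcount(pp0)=2>1 -> COPY to pp3. 4 ppages; refcounts: pp0:1 pp1:2 pp2:2 pp3:1
Op 3: write(P0, v1, 108). refcount(pp1)=2>1 -> COPY to pp4. 5 ppages; refcounts: pp0:1 pp1:1 pp2:2 pp3:1 pp4:1
Op 4: write(P1, v0, 134). refcount(pp3)=1 -> write in place. 5 ppages; refcounts: pp0:1 pp1:1 pp2:2 pp3:1 pp4:1
Op 5: write(P0, v1, 194). refcount(pp4)=1 -> write in place. 5 ppages; refcounts: pp0:1 pp1:1 pp2:2 pp3:1 pp4:1
Op 6: read(P1, v0) -> 134. No state change.
Op 7: fork(P1) -> P2. 5 ppages; refcounts: pp0:1 pp1:2 pp2:3 pp3:2 pp4:1
P0: v0 -> pp0 = 40
P1: v0 -> pp3 = 134
P2: v0 -> pp3 = 134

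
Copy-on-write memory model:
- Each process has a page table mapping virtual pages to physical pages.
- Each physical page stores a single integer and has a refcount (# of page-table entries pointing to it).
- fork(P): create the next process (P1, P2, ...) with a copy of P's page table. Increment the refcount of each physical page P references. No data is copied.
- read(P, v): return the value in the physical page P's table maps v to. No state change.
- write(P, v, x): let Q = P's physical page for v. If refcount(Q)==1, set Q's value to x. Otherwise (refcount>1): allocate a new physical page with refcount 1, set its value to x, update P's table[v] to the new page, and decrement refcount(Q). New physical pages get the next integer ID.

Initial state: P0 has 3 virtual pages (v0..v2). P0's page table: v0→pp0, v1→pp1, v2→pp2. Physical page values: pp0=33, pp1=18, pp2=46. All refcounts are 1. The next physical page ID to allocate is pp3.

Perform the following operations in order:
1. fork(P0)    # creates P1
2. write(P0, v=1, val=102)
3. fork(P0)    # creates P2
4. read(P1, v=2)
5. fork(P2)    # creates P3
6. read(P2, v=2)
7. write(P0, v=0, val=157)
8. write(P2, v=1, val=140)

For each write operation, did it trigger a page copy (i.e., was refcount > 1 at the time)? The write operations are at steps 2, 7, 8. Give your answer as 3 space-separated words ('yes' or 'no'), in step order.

Op 1: fork(P0) -> P1. 3 ppages; refcounts: pp0:2 pp1:2 pp2:2
Op 2: write(P0, v1, 102). refcount(pp1)=2>1 -> COPY to pp3. 4 ppages; refcounts: pp0:2 pp1:1 pp2:2 pp3:1
Op 3: fork(P0) -> P2. 4 ppages; refcounts: pp0:3 pp1:1 pp2:3 pp3:2
Op 4: read(P1, v2) -> 46. No state change.
Op 5: fork(P2) -> P3. 4 ppages; refcounts: pp0:4 pp1:1 pp2:4 pp3:3
Op 6: read(P2, v2) -> 46. No state change.
Op 7: write(P0, v0, 157). refcount(pp0)=4>1 -> COPY to pp4. 5 ppages; refcounts: pp0:3 pp1:1 pp2:4 pp3:3 pp4:1
Op 8: write(P2, v1, 140). refcount(pp3)=3>1 -> COPY to pp5. 6 ppages; refcounts: pp0:3 pp1:1 pp2:4 pp3:2 pp4:1 pp5:1

yes yes yes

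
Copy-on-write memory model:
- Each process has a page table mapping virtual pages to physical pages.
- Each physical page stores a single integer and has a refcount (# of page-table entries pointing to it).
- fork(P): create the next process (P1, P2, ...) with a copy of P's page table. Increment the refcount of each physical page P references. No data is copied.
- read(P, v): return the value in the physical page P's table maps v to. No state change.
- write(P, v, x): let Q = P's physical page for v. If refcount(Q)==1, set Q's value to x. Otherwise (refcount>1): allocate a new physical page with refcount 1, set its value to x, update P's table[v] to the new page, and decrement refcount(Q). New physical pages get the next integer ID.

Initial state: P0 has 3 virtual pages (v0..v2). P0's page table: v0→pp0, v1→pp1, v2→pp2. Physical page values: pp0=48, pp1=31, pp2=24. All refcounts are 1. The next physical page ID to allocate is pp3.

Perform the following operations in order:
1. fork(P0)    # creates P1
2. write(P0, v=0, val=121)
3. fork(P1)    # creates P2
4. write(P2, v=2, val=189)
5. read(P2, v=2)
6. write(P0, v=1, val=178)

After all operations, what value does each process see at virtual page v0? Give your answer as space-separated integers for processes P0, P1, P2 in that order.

Answer: 121 48 48

Derivation:
Op 1: fork(P0) -> P1. 3 ppages; refcounts: pp0:2 pp1:2 pp2:2
Op 2: write(P0, v0, 121). refcount(pp0)=2>1 -> COPY to pp3. 4 ppages; refcounts: pp0:1 pp1:2 pp2:2 pp3:1
Op 3: fork(P1) -> P2. 4 ppages; refcounts: pp0:2 pp1:3 pp2:3 pp3:1
Op 4: write(P2, v2, 189). refcount(pp2)=3>1 -> COPY to pp4. 5 ppages; refcounts: pp0:2 pp1:3 pp2:2 pp3:1 pp4:1
Op 5: read(P2, v2) -> 189. No state change.
Op 6: write(P0, v1, 178). refcount(pp1)=3>1 -> COPY to pp5. 6 ppages; refcounts: pp0:2 pp1:2 pp2:2 pp3:1 pp4:1 pp5:1
P0: v0 -> pp3 = 121
P1: v0 -> pp0 = 48
P2: v0 -> pp0 = 48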